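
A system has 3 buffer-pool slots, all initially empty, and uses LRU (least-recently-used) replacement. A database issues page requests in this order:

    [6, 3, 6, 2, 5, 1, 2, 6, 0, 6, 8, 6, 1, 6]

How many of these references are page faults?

6 → miss, frames {6}
3 → miss, frames {6,3}
6 → hit
2 → miss, frames {3,6,2}
5 → miss, evict 3, frames {6,2,5}
1 → miss, evict 6, frames {2,5,1}
2 → hit
6 → miss, evict 5, frames {1,2,6}
0 → miss, evict 1, frames {2,6,0}
6 → hit
8 → miss, evict 2, frames {0,6,8}
6 → hit
1 → miss, evict 0, frames {8,6,1}
6 → hit
Page faults: 9.

9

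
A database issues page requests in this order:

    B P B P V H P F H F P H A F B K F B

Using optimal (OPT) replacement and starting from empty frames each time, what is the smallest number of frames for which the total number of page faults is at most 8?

f=1: 18 faults
f=2: 11 faults
f=3: 8 faults
f=4: 7 faults
f=5: 7 faults
f=6: 7 faults
f=7: 7 faults
Smallest f with faults ≤ 8 is 3.

3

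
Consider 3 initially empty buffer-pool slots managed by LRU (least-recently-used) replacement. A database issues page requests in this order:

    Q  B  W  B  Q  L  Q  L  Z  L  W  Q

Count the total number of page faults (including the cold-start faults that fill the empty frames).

7

Q -> miss, frames (Q)
B -> miss, frames (Q B)
W -> miss, frames (Q B W)
B -> hit
Q -> hit
L -> miss, evict W, frames (B Q L)
Q -> hit
L -> hit
Z -> miss, evict B, frames (Q L Z)
L -> hit
W -> miss, evict Q, frames (Z L W)
Q -> miss, evict Z, frames (L W Q)
Page faults: 7.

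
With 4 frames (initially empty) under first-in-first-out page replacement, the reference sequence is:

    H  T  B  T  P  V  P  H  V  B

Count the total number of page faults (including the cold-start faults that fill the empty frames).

H → miss, frames {H}
T → miss, frames {H,T}
B → miss, frames {H,T,B}
T → hit
P → miss, frames {H,T,B,P}
V → miss, evict H, frames {T,B,P,V}
P → hit
H → miss, evict T, frames {B,P,V,H}
V → hit
B → hit
Page faults: 6.

6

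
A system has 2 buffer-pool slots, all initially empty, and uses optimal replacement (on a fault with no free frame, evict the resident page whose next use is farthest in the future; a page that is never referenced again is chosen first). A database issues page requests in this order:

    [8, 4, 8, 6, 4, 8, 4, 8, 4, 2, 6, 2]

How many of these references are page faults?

8 → fault, frames {8}
4 → fault, frames {8,4}
8 → hit
6 → fault, evict 8, frames {4,6}
4 → hit
8 → fault, evict 6, frames {4,8}
4 → hit
8 → hit
4 → hit
2 → fault, evict 8, frames {4,2}
6 → fault, evict 4, frames {2,6}
2 → hit
Page faults: 6.

6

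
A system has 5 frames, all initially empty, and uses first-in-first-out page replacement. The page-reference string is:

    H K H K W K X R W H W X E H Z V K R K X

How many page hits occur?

8

H -> fault, frames (H)
K -> fault, frames (H K)
H -> hit
K -> hit
W -> fault, frames (H K W)
K -> hit
X -> fault, frames (H K W X)
R -> fault, frames (H K W X R)
W -> hit
H -> hit
W -> hit
X -> hit
E -> fault, evict H, frames (K W X R E)
H -> fault, evict K, frames (W X R E H)
Z -> fault, evict W, frames (X R E H Z)
V -> fault, evict X, frames (R E H Z V)
K -> fault, evict R, frames (E H Z V K)
R -> fault, evict E, frames (H Z V K R)
K -> hit
X -> fault, evict H, frames (Z V K R X)
Hits: 8.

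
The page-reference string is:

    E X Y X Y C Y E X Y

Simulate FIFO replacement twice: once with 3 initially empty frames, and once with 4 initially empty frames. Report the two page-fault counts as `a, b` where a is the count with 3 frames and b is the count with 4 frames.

7, 4

3 frames: F F F . . F . F F F → 7 faults.
4 frames: F F F . . F . . . . → 4 faults.
4 < 7: adding a frame reduced faults, as is typical.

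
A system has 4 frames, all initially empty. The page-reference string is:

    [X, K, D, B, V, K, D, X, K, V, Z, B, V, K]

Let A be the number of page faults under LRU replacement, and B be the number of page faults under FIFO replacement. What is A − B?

-2

Under LRU: F F F F F . . F . . F F . . → 8 faults.
Under FIFO: F F F F F . . F F . F F F . → 10 faults.
A − B = 8 − 10 = -2.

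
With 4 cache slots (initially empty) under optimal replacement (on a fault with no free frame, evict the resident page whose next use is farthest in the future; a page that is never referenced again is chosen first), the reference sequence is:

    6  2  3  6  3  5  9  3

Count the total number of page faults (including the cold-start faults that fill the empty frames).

5

6 → fault, frames {6}
2 → fault, frames {6,2}
3 → fault, frames {6,2,3}
6 → hit
3 → hit
5 → fault, frames {6,2,3,5}
9 → fault, evict 5, frames {6,2,3,9}
3 → hit
Page faults: 5.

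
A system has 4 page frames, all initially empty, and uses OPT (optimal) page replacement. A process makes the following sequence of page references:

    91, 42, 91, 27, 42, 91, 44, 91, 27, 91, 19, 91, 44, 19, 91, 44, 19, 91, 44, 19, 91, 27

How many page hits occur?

91: fault, frames [91]
42: fault, frames [91, 42]
91: hit
27: fault, frames [91, 42, 27]
42: hit
91: hit
44: fault, frames [91, 42, 27, 44]
91: hit
27: hit
91: hit
19: fault, evict 42, frames [91, 27, 44, 19]
91: hit
44: hit
19: hit
91: hit
44: hit
19: hit
91: hit
44: hit
19: hit
91: hit
27: hit
Hits: 17.

17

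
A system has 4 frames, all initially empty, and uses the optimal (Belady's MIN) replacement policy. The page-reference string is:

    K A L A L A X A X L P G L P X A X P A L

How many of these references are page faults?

K → fault, frames [K]
A → fault, frames [K, A]
L → fault, frames [K, A, L]
A → hit
L → hit
A → hit
X → fault, frames [K, A, L, X]
A → hit
X → hit
L → hit
P → fault, evict K, frames [A, L, X, P]
G → fault, evict A, frames [L, X, P, G]
L → hit
P → hit
X → hit
A → fault, evict G, frames [L, X, P, A]
X → hit
P → hit
A → hit
L → hit
Page faults: 7.

7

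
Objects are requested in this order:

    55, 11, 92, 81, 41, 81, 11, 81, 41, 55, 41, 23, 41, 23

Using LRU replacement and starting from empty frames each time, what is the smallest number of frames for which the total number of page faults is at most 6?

f=1: 14 faults
f=2: 9 faults
f=3: 8 faults
f=4: 7 faults
f=5: 6 faults
f=6: 6 faults
Smallest f with faults ≤ 6 is 5.

5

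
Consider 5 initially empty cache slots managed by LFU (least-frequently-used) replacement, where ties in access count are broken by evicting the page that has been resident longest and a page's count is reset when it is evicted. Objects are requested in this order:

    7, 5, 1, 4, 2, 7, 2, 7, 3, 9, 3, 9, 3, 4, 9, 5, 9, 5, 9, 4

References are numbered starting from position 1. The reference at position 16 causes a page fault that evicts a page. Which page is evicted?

4

pos 1: 7 → fault, frames {7}
pos 2: 5 → fault, frames {7,5}
pos 3: 1 → fault, frames {7,5,1}
pos 4: 4 → fault, frames {7,5,1,4}
pos 5: 2 → fault, frames {7,5,1,4,2}
pos 6: 7 → hit
pos 7: 2 → hit
pos 8: 7 → hit
pos 9: 3 → fault, evict 5, frames {7,1,4,2,3}
pos 10: 9 → fault, evict 1, frames {7,4,2,3,9}
pos 11: 3 → hit
pos 12: 9 → hit
pos 13: 3 → hit
pos 14: 4 → hit
pos 15: 9 → hit
pos 16: 5 → fault, evict 4, frames {7,2,3,9,5}
At position 16, page 4 is evicted.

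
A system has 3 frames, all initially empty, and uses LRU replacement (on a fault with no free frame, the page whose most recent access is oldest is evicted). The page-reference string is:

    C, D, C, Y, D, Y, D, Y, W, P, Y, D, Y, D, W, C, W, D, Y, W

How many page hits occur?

11

C -> miss, frames (C)
D -> miss, frames (C D)
C -> hit
Y -> miss, frames (D C Y)
D -> hit
Y -> hit
D -> hit
Y -> hit
W -> miss, evict C, frames (D Y W)
P -> miss, evict D, frames (Y W P)
Y -> hit
D -> miss, evict W, frames (P Y D)
Y -> hit
D -> hit
W -> miss, evict P, frames (Y D W)
C -> miss, evict Y, frames (D W C)
W -> hit
D -> hit
Y -> miss, evict C, frames (W D Y)
W -> hit
Hits: 11.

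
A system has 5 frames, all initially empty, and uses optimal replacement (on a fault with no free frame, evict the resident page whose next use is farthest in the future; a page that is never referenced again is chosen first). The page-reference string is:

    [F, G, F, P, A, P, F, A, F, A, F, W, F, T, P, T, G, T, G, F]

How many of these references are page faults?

6

F -> miss, frames [F]
G -> miss, frames [F, G]
F -> hit
P -> miss, frames [F, G, P]
A -> miss, frames [F, G, P, A]
P -> hit
F -> hit
A -> hit
F -> hit
A -> hit
F -> hit
W -> miss, frames [F, G, P, A, W]
F -> hit
T -> miss, evict W, frames [F, G, P, A, T]
P -> hit
T -> hit
G -> hit
T -> hit
G -> hit
F -> hit
Page faults: 6.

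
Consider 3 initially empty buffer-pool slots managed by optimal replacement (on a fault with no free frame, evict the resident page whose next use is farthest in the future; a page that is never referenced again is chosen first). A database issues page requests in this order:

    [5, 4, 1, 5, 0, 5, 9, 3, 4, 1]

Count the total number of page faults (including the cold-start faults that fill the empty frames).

5: miss, frames (5)
4: miss, frames (5 4)
1: miss, frames (5 4 1)
5: hit
0: miss, evict 1, frames (5 4 0)
5: hit
9: miss, evict 0, frames (5 4 9)
3: miss, evict 9, frames (5 4 3)
4: hit
1: miss, evict 3, frames (5 4 1)
Page faults: 7.

7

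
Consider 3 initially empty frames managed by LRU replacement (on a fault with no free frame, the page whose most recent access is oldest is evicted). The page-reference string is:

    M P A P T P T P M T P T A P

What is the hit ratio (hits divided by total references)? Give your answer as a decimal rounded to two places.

0.57

M -> miss, frames {M}
P -> miss, frames {M,P}
A -> miss, frames {M,P,A}
P -> hit
T -> miss, evict M, frames {A,P,T}
P -> hit
T -> hit
P -> hit
M -> miss, evict A, frames {T,P,M}
T -> hit
P -> hit
T -> hit
A -> miss, evict M, frames {P,T,A}
P -> hit
Hits: 8 of 14 references → 8/14 = 0.5714.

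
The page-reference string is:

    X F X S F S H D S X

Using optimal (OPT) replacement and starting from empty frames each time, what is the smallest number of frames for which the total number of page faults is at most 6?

f=1: 10 faults
f=2: 6 faults
f=3: 5 faults
f=4: 5 faults
f=5: 5 faults
Smallest f with faults ≤ 6 is 2.

2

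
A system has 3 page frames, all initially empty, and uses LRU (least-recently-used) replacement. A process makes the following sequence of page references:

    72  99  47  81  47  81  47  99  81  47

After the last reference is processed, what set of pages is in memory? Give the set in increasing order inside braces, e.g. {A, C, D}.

72 -> fault, frames (72)
99 -> fault, frames (72 99)
47 -> fault, frames (72 99 47)
81 -> fault, evict 72, frames (99 47 81)
47 -> hit
81 -> hit
47 -> hit
99 -> hit
81 -> hit
47 -> hit

{47, 81, 99}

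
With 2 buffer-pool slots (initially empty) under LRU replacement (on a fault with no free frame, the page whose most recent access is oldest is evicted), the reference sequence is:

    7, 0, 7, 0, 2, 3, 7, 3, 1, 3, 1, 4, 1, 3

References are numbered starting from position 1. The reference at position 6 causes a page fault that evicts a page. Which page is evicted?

pos 1: 7 → fault, frames (7)
pos 2: 0 → fault, frames (7 0)
pos 3: 7 → hit
pos 4: 0 → hit
pos 5: 2 → fault, evict 7, frames (0 2)
pos 6: 3 → fault, evict 0, frames (2 3)
At position 6, page 0 is evicted.

0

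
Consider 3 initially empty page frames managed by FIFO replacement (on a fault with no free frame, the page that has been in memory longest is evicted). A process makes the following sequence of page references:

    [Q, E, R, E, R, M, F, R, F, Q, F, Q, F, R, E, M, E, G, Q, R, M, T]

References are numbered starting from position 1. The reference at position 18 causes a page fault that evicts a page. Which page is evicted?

pos 1: Q → fault, frames (Q)
pos 2: E → fault, frames (Q E)
pos 3: R → fault, frames (Q E R)
pos 4: E → hit
pos 5: R → hit
pos 6: M → fault, evict Q, frames (E R M)
pos 7: F → fault, evict E, frames (R M F)
pos 8: R → hit
pos 9: F → hit
pos 10: Q → fault, evict R, frames (M F Q)
pos 11: F → hit
pos 12: Q → hit
pos 13: F → hit
pos 14: R → fault, evict M, frames (F Q R)
pos 15: E → fault, evict F, frames (Q R E)
pos 16: M → fault, evict Q, frames (R E M)
pos 17: E → hit
pos 18: G → fault, evict R, frames (E M G)
At position 18, page R is evicted.

R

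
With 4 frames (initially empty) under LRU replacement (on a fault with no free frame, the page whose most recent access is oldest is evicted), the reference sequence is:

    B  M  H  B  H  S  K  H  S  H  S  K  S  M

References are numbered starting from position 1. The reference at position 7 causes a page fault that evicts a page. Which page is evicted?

M

pos 1: B → fault, frames (B)
pos 2: M → fault, frames (B M)
pos 3: H → fault, frames (B M H)
pos 4: B → hit
pos 5: H → hit
pos 6: S → fault, frames (M B H S)
pos 7: K → fault, evict M, frames (B H S K)
At position 7, page M is evicted.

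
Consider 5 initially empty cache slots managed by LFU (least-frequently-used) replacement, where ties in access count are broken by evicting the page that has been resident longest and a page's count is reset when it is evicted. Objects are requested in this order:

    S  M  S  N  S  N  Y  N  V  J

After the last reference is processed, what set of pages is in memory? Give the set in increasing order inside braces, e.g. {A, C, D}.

S: fault, frames {S}
M: fault, frames {S,M}
S: hit
N: fault, frames {S,M,N}
S: hit
N: hit
Y: fault, frames {S,M,N,Y}
N: hit
V: fault, frames {S,M,N,Y,V}
J: fault, evict M, frames {S,N,Y,V,J}

{J, N, S, V, Y}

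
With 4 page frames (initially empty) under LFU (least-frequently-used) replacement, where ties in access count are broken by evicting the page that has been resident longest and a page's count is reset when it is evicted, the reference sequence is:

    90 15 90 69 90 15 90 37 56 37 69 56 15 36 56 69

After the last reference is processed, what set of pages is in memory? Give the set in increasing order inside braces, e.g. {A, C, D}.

90: fault, frames {90}
15: fault, frames {90,15}
90: hit
69: fault, frames {90,15,69}
90: hit
15: hit
90: hit
37: fault, frames {90,15,69,37}
56: fault, evict 69, frames {90,15,37,56}
37: hit
69: fault, evict 56, frames {90,15,37,69}
56: fault, evict 69, frames {90,15,37,56}
15: hit
36: fault, evict 56, frames {90,15,37,36}
56: fault, evict 36, frames {90,15,37,56}
69: fault, evict 56, frames {90,15,37,69}

{15, 37, 69, 90}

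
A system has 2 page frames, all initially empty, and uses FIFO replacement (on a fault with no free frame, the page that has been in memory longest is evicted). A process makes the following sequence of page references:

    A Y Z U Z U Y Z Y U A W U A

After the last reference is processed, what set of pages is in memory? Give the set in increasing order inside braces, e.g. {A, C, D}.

{A, U}

A → miss, frames (A)
Y → miss, frames (A Y)
Z → miss, evict A, frames (Y Z)
U → miss, evict Y, frames (Z U)
Z → hit
U → hit
Y → miss, evict Z, frames (U Y)
Z → miss, evict U, frames (Y Z)
Y → hit
U → miss, evict Y, frames (Z U)
A → miss, evict Z, frames (U A)
W → miss, evict U, frames (A W)
U → miss, evict A, frames (W U)
A → miss, evict W, frames (U A)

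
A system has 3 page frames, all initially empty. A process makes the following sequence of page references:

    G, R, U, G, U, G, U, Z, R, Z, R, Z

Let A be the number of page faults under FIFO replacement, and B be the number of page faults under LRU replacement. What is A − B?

-1

Under FIFO: F F F . . . . F . . . . → 4 faults.
Under LRU: F F F . . . . F F . . . → 5 faults.
A − B = 4 − 5 = -1.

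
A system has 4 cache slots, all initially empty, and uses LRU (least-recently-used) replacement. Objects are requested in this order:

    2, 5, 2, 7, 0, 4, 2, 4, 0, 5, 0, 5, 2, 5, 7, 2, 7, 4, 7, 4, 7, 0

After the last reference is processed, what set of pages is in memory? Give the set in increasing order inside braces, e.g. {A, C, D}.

2 → miss, frames (2)
5 → miss, frames (2 5)
2 → hit
7 → miss, frames (5 2 7)
0 → miss, frames (5 2 7 0)
4 → miss, evict 5, frames (2 7 0 4)
2 → hit
4 → hit
0 → hit
5 → miss, evict 7, frames (2 4 0 5)
0 → hit
5 → hit
2 → hit
5 → hit
7 → miss, evict 4, frames (0 2 5 7)
2 → hit
7 → hit
4 → miss, evict 0, frames (5 2 7 4)
7 → hit
4 → hit
7 → hit
0 → miss, evict 5, frames (2 4 7 0)

{0, 2, 4, 7}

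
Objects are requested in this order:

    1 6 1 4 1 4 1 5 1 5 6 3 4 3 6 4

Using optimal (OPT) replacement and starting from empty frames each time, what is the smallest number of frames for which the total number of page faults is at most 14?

f=1: 16 faults
f=2: 8 faults
f=3: 6 faults
f=4: 5 faults
f=5: 5 faults
Smallest f with faults ≤ 14 is 2.

2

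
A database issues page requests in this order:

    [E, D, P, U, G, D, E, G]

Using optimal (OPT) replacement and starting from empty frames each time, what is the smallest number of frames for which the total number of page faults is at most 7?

2

f=1: 8 faults
f=2: 6 faults
f=3: 5 faults
f=4: 5 faults
f=5: 5 faults
Smallest f with faults ≤ 7 is 2.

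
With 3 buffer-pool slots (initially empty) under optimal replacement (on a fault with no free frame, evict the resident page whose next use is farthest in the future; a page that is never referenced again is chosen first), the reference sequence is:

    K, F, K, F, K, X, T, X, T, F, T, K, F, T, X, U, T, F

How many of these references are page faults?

K -> miss, frames [K]
F -> miss, frames [K, F]
K -> hit
F -> hit
K -> hit
X -> miss, frames [K, F, X]
T -> miss, evict K, frames [F, X, T]
X -> hit
T -> hit
F -> hit
T -> hit
K -> miss, evict X, frames [F, T, K]
F -> hit
T -> hit
X -> miss, evict K, frames [F, T, X]
U -> miss, evict X, frames [F, T, U]
T -> hit
F -> hit
Page faults: 7.

7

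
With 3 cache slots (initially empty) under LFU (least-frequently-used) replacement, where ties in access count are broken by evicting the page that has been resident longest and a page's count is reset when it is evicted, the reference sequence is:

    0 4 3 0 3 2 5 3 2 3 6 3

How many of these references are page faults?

7

0: fault, frames (0)
4: fault, frames (0 4)
3: fault, frames (0 4 3)
0: hit
3: hit
2: fault, evict 4, frames (0 3 2)
5: fault, evict 2, frames (0 3 5)
3: hit
2: fault, evict 5, frames (0 3 2)
3: hit
6: fault, evict 2, frames (0 3 6)
3: hit
Page faults: 7.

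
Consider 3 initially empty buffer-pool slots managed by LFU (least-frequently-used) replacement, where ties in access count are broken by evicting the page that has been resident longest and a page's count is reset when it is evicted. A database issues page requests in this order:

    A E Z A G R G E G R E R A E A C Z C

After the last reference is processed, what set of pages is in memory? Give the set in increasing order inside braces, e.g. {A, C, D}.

{A, C, G}

A: fault, frames (A)
E: fault, frames (A E)
Z: fault, frames (A E Z)
A: hit
G: fault, evict E, frames (A Z G)
R: fault, evict Z, frames (A G R)
G: hit
E: fault, evict R, frames (A G E)
G: hit
R: fault, evict E, frames (A G R)
E: fault, evict R, frames (A G E)
R: fault, evict E, frames (A G R)
A: hit
E: fault, evict R, frames (A G E)
A: hit
C: fault, evict E, frames (A G C)
Z: fault, evict C, frames (A G Z)
C: fault, evict Z, frames (A G C)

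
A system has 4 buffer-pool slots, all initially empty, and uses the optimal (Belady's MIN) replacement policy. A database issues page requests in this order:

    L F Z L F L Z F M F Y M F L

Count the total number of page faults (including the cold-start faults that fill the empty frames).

5

L -> miss, frames {L}
F -> miss, frames {L,F}
Z -> miss, frames {L,F,Z}
L -> hit
F -> hit
L -> hit
Z -> hit
F -> hit
M -> miss, frames {L,F,Z,M}
F -> hit
Y -> miss, evict Z, frames {L,F,M,Y}
M -> hit
F -> hit
L -> hit
Page faults: 5.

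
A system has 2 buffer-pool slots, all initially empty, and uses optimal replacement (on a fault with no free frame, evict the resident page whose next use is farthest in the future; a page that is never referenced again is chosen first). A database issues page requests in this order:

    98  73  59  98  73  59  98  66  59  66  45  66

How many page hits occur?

98 → fault, frames [98]
73 → fault, frames [98, 73]
59 → fault, evict 73, frames [98, 59]
98 → hit
73 → fault, evict 98, frames [59, 73]
59 → hit
98 → fault, evict 73, frames [59, 98]
66 → fault, evict 98, frames [59, 66]
59 → hit
66 → hit
45 → fault, evict 59, frames [66, 45]
66 → hit
Hits: 5.

5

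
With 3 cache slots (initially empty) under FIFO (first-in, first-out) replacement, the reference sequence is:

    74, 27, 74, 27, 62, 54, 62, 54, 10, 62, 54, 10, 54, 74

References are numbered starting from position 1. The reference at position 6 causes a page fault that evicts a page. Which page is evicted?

74

pos 1: 74 -> miss, frames {74}
pos 2: 27 -> miss, frames {74,27}
pos 3: 74 -> hit
pos 4: 27 -> hit
pos 5: 62 -> miss, frames {74,27,62}
pos 6: 54 -> miss, evict 74, frames {27,62,54}
At position 6, page 74 is evicted.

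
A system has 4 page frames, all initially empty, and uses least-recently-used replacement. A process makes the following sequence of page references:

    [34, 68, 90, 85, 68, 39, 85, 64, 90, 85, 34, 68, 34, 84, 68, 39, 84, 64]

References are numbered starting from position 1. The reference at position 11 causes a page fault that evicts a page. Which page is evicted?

pos 1: 34 → miss, frames (34)
pos 2: 68 → miss, frames (34 68)
pos 3: 90 → miss, frames (34 68 90)
pos 4: 85 → miss, frames (34 68 90 85)
pos 5: 68 → hit
pos 6: 39 → miss, evict 34, frames (90 85 68 39)
pos 7: 85 → hit
pos 8: 64 → miss, evict 90, frames (68 39 85 64)
pos 9: 90 → miss, evict 68, frames (39 85 64 90)
pos 10: 85 → hit
pos 11: 34 → miss, evict 39, frames (64 90 85 34)
At position 11, page 39 is evicted.

39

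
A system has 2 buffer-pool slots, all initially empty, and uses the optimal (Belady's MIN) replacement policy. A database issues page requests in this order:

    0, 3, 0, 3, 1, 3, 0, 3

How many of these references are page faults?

4

0 → miss, frames (0)
3 → miss, frames (0 3)
0 → hit
3 → hit
1 → miss, evict 0, frames (3 1)
3 → hit
0 → miss, evict 1, frames (3 0)
3 → hit
Page faults: 4.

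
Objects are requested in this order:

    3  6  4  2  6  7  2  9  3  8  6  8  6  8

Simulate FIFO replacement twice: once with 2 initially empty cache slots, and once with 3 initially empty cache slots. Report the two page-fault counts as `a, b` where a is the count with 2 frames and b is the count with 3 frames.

2 frames: F F F F F F F F F F F . . . → 11 faults.
3 frames: F F F F . F . F F F F . . . → 9 faults.
9 < 11: adding a frame reduced faults, as is typical.

11, 9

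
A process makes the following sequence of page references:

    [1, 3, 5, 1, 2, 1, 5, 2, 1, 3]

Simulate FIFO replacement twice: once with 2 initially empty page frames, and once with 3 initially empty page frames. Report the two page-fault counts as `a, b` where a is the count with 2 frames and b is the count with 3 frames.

8, 6

2 frames: F F F F F . F . F F → 8 faults.
3 frames: F F F . F F . . . F → 6 faults.
6 < 8: adding a frame reduced faults, as is typical.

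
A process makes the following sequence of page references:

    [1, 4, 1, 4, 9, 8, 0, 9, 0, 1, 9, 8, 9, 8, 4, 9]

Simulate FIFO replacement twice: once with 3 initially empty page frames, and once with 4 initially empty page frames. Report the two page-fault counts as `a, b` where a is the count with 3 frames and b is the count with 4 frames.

9, 8

3 frames: F F . . F F F . . F F F . . F . → 9 faults.
4 frames: F F . . F F F . . F . . . . F F → 8 faults.
8 < 9: adding a frame reduced faults, as is typical.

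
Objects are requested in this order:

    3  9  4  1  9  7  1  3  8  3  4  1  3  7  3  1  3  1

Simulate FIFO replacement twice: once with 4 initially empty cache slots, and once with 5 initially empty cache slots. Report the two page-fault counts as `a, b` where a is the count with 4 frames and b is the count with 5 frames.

11, 7

4 frames: F F F F . F . F F . F F . F F . . . → 11 faults.
5 frames: F F F F . F . . F F . . . . . . . . → 7 faults.
7 < 11: adding a frame reduced faults, as is typical.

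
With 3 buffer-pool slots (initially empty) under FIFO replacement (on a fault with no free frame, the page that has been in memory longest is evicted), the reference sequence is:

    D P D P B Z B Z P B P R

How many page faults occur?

D -> miss, frames [D]
P -> miss, frames [D, P]
D -> hit
P -> hit
B -> miss, frames [D, P, B]
Z -> miss, evict D, frames [P, B, Z]
B -> hit
Z -> hit
P -> hit
B -> hit
P -> hit
R -> miss, evict P, frames [B, Z, R]
Page faults: 5.

5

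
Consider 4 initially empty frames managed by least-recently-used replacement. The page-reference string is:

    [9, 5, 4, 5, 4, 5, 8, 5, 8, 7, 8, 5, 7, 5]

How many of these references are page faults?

9 → miss, frames [9]
5 → miss, frames [9, 5]
4 → miss, frames [9, 5, 4]
5 → hit
4 → hit
5 → hit
8 → miss, frames [9, 4, 5, 8]
5 → hit
8 → hit
7 → miss, evict 9, frames [4, 5, 8, 7]
8 → hit
5 → hit
7 → hit
5 → hit
Page faults: 5.

5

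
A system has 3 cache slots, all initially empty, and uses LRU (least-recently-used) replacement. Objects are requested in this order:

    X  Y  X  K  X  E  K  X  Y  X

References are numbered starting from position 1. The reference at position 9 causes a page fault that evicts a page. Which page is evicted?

E

pos 1: X: miss, frames (X)
pos 2: Y: miss, frames (X Y)
pos 3: X: hit
pos 4: K: miss, frames (Y X K)
pos 5: X: hit
pos 6: E: miss, evict Y, frames (K X E)
pos 7: K: hit
pos 8: X: hit
pos 9: Y: miss, evict E, frames (K X Y)
At position 9, page E is evicted.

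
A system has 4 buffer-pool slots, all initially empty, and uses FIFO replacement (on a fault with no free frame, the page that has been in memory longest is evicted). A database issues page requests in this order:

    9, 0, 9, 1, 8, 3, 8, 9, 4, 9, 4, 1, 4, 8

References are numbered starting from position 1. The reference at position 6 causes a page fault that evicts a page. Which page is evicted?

pos 1: 9 -> fault, frames {9}
pos 2: 0 -> fault, frames {9,0}
pos 3: 9 -> hit
pos 4: 1 -> fault, frames {9,0,1}
pos 5: 8 -> fault, frames {9,0,1,8}
pos 6: 3 -> fault, evict 9, frames {0,1,8,3}
At position 6, page 9 is evicted.

9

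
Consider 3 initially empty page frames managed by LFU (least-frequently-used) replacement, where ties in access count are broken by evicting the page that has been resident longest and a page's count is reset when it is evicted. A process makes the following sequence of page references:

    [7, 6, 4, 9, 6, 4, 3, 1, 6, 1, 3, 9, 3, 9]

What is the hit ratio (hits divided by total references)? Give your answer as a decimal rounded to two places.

7 -> miss, frames {7}
6 -> miss, frames {7,6}
4 -> miss, frames {7,6,4}
9 -> miss, evict 7, frames {6,4,9}
6 -> hit
4 -> hit
3 -> miss, evict 9, frames {6,4,3}
1 -> miss, evict 3, frames {6,4,1}
6 -> hit
1 -> hit
3 -> miss, evict 4, frames {6,1,3}
9 -> miss, evict 3, frames {6,1,9}
3 -> miss, evict 9, frames {6,1,3}
9 -> miss, evict 3, frames {6,1,9}
Hits: 4 of 14 references → 4/14 = 0.2857.

0.29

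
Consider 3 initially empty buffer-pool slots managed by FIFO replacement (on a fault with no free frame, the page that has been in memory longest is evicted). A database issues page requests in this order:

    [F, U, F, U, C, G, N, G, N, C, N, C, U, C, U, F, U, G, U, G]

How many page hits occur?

10

F → fault, frames (F)
U → fault, frames (F U)
F → hit
U → hit
C → fault, frames (F U C)
G → fault, evict F, frames (U C G)
N → fault, evict U, frames (C G N)
G → hit
N → hit
C → hit
N → hit
C → hit
U → fault, evict C, frames (G N U)
C → fault, evict G, frames (N U C)
U → hit
F → fault, evict N, frames (U C F)
U → hit
G → fault, evict U, frames (C F G)
U → fault, evict C, frames (F G U)
G → hit
Hits: 10.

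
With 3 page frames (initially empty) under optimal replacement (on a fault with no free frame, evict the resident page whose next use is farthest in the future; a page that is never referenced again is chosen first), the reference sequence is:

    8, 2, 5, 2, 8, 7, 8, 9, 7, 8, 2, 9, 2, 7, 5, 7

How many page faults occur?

7

8 → miss, frames (8)
2 → miss, frames (8 2)
5 → miss, frames (8 2 5)
2 → hit
8 → hit
7 → miss, evict 5, frames (8 2 7)
8 → hit
9 → miss, evict 2, frames (8 7 9)
7 → hit
8 → hit
2 → miss, evict 8, frames (7 9 2)
9 → hit
2 → hit
7 → hit
5 → miss, evict 2, frames (7 9 5)
7 → hit
Page faults: 7.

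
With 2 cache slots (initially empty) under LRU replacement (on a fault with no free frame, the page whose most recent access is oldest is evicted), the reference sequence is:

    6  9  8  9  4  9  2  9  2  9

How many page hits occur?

5

6 → fault, frames {6}
9 → fault, frames {6,9}
8 → fault, evict 6, frames {9,8}
9 → hit
4 → fault, evict 8, frames {9,4}
9 → hit
2 → fault, evict 4, frames {9,2}
9 → hit
2 → hit
9 → hit
Hits: 5.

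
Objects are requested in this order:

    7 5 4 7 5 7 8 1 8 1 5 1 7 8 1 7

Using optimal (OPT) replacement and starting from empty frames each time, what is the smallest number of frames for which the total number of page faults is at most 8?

3

f=1: 16 faults
f=2: 10 faults
f=3: 6 faults
f=4: 5 faults
f=5: 5 faults
Smallest f with faults ≤ 8 is 3.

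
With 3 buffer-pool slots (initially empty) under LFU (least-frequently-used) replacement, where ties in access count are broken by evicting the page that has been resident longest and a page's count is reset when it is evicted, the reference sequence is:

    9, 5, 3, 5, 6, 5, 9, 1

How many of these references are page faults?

6

9 → fault, frames (9)
5 → fault, frames (9 5)
3 → fault, frames (9 5 3)
5 → hit
6 → fault, evict 9, frames (5 3 6)
5 → hit
9 → fault, evict 3, frames (5 6 9)
1 → fault, evict 6, frames (5 9 1)
Page faults: 6.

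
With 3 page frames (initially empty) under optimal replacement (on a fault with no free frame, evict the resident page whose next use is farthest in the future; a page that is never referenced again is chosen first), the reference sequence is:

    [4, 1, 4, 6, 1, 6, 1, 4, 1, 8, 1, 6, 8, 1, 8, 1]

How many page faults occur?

4

4: miss, frames [4]
1: miss, frames [4, 1]
4: hit
6: miss, frames [4, 1, 6]
1: hit
6: hit
1: hit
4: hit
1: hit
8: miss, evict 4, frames [1, 6, 8]
1: hit
6: hit
8: hit
1: hit
8: hit
1: hit
Page faults: 4.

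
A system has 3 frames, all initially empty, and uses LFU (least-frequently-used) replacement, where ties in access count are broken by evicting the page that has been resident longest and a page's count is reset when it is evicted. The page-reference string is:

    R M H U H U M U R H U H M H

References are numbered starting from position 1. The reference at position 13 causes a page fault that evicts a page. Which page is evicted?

pos 1: R → fault, frames (R)
pos 2: M → fault, frames (R M)
pos 3: H → fault, frames (R M H)
pos 4: U → fault, evict R, frames (M H U)
pos 5: H → hit
pos 6: U → hit
pos 7: M → hit
pos 8: U → hit
pos 9: R → fault, evict M, frames (H U R)
pos 10: H → hit
pos 11: U → hit
pos 12: H → hit
pos 13: M → fault, evict R, frames (H U M)
At position 13, page R is evicted.

R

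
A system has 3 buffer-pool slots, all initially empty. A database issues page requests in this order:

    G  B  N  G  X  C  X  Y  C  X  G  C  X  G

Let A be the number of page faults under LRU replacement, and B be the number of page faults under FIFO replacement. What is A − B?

Under LRU: F F F . F F . F . . F . . . → 7 faults.
Under FIFO: F F F . F F . F . . F . F . → 8 faults.
A − B = 7 − 8 = -1.

-1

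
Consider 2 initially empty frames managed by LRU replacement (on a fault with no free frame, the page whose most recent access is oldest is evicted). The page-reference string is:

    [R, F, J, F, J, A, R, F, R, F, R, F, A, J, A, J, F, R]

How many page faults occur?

10

R: miss, frames [R]
F: miss, frames [R, F]
J: miss, evict R, frames [F, J]
F: hit
J: hit
A: miss, evict F, frames [J, A]
R: miss, evict J, frames [A, R]
F: miss, evict A, frames [R, F]
R: hit
F: hit
R: hit
F: hit
A: miss, evict R, frames [F, A]
J: miss, evict F, frames [A, J]
A: hit
J: hit
F: miss, evict A, frames [J, F]
R: miss, evict J, frames [F, R]
Page faults: 10.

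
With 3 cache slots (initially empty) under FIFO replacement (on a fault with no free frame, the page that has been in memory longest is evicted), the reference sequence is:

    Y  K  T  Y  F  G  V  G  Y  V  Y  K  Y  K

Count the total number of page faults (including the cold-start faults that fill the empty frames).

8

Y: miss, frames {Y}
K: miss, frames {Y,K}
T: miss, frames {Y,K,T}
Y: hit
F: miss, evict Y, frames {K,T,F}
G: miss, evict K, frames {T,F,G}
V: miss, evict T, frames {F,G,V}
G: hit
Y: miss, evict F, frames {G,V,Y}
V: hit
Y: hit
K: miss, evict G, frames {V,Y,K}
Y: hit
K: hit
Page faults: 8.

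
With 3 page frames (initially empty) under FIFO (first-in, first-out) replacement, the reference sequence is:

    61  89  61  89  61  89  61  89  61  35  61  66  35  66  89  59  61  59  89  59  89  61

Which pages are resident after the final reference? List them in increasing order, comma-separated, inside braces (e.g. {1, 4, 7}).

{59, 61, 89}

61 → fault, frames [61]
89 → fault, frames [61, 89]
61 → hit
89 → hit
61 → hit
89 → hit
61 → hit
89 → hit
61 → hit
35 → fault, frames [61, 89, 35]
61 → hit
66 → fault, evict 61, frames [89, 35, 66]
35 → hit
66 → hit
89 → hit
59 → fault, evict 89, frames [35, 66, 59]
61 → fault, evict 35, frames [66, 59, 61]
59 → hit
89 → fault, evict 66, frames [59, 61, 89]
59 → hit
89 → hit
61 → hit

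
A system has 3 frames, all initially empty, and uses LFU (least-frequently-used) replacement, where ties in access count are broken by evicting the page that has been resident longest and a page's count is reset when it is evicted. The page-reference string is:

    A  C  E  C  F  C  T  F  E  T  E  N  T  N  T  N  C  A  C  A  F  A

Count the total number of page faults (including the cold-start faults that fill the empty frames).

A -> miss, frames {A}
C -> miss, frames {A,C}
E -> miss, frames {A,C,E}
C -> hit
F -> miss, evict A, frames {C,E,F}
C -> hit
T -> miss, evict E, frames {C,F,T}
F -> hit
E -> miss, evict T, frames {C,F,E}
T -> miss, evict E, frames {C,F,T}
E -> miss, evict T, frames {C,F,E}
N -> miss, evict E, frames {C,F,N}
T -> miss, evict N, frames {C,F,T}
N -> miss, evict T, frames {C,F,N}
T -> miss, evict N, frames {C,F,T}
N -> miss, evict T, frames {C,F,N}
C -> hit
A -> miss, evict N, frames {C,F,A}
C -> hit
A -> hit
F -> hit
A -> hit
Page faults: 14.

14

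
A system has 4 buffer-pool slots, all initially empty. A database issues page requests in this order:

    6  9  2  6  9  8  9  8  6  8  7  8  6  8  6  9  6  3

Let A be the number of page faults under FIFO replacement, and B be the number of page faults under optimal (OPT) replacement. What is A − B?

Under FIFO: F F F . . F . . . . F . F . . F . F → 8 faults.
Under OPT: F F F . . F . . . . F . . . . . . F → 6 faults.
A − B = 8 − 6 = 2.

2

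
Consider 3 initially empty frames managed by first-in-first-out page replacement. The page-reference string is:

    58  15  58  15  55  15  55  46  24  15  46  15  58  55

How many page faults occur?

58 -> miss, frames (58)
15 -> miss, frames (58 15)
58 -> hit
15 -> hit
55 -> miss, frames (58 15 55)
15 -> hit
55 -> hit
46 -> miss, evict 58, frames (15 55 46)
24 -> miss, evict 15, frames (55 46 24)
15 -> miss, evict 55, frames (46 24 15)
46 -> hit
15 -> hit
58 -> miss, evict 46, frames (24 15 58)
55 -> miss, evict 24, frames (15 58 55)
Page faults: 8.

8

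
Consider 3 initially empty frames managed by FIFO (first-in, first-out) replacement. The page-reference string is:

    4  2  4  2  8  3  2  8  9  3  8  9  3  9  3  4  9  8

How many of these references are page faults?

7

4: miss, frames (4)
2: miss, frames (4 2)
4: hit
2: hit
8: miss, frames (4 2 8)
3: miss, evict 4, frames (2 8 3)
2: hit
8: hit
9: miss, evict 2, frames (8 3 9)
3: hit
8: hit
9: hit
3: hit
9: hit
3: hit
4: miss, evict 8, frames (3 9 4)
9: hit
8: miss, evict 3, frames (9 4 8)
Page faults: 7.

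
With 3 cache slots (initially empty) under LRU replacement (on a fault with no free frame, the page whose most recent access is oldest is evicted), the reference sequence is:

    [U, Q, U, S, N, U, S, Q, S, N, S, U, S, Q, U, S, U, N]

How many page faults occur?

9

U -> miss, frames [U]
Q -> miss, frames [U, Q]
U -> hit
S -> miss, frames [Q, U, S]
N -> miss, evict Q, frames [U, S, N]
U -> hit
S -> hit
Q -> miss, evict N, frames [U, S, Q]
S -> hit
N -> miss, evict U, frames [Q, S, N]
S -> hit
U -> miss, evict Q, frames [N, S, U]
S -> hit
Q -> miss, evict N, frames [U, S, Q]
U -> hit
S -> hit
U -> hit
N -> miss, evict Q, frames [S, U, N]
Page faults: 9.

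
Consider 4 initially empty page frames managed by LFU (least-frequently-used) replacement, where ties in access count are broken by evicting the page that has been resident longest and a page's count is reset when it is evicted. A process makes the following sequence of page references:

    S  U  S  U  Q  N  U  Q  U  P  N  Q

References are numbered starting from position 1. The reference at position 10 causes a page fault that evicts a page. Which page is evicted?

pos 1: S → fault, frames (S)
pos 2: U → fault, frames (S U)
pos 3: S → hit
pos 4: U → hit
pos 5: Q → fault, frames (S U Q)
pos 6: N → fault, frames (S U Q N)
pos 7: U → hit
pos 8: Q → hit
pos 9: U → hit
pos 10: P → fault, evict N, frames (S U Q P)
At position 10, page N is evicted.

N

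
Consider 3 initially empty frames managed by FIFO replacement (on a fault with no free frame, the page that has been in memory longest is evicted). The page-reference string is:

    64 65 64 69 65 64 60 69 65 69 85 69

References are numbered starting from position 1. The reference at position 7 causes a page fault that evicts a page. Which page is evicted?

64

pos 1: 64: miss, frames [64]
pos 2: 65: miss, frames [64, 65]
pos 3: 64: hit
pos 4: 69: miss, frames [64, 65, 69]
pos 5: 65: hit
pos 6: 64: hit
pos 7: 60: miss, evict 64, frames [65, 69, 60]
At position 7, page 64 is evicted.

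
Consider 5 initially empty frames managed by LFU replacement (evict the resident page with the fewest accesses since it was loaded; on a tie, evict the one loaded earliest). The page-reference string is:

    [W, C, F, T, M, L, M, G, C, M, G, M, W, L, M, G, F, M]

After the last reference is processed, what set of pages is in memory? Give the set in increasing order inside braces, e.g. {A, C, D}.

{F, G, L, M, W}

W → miss, frames (W)
C → miss, frames (W C)
F → miss, frames (W C F)
T → miss, frames (W C F T)
M → miss, frames (W C F T M)
L → miss, evict W, frames (C F T M L)
M → hit
G → miss, evict C, frames (F T M L G)
C → miss, evict F, frames (T M L G C)
M → hit
G → hit
M → hit
W → miss, evict T, frames (M L G C W)
L → hit
M → hit
G → hit
F → miss, evict C, frames (M L G W F)
M → hit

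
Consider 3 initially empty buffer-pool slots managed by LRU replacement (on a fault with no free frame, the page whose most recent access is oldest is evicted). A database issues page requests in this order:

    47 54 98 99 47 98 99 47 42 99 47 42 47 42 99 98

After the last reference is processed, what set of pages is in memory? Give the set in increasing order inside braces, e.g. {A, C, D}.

{42, 98, 99}

47: fault, frames [47]
54: fault, frames [47, 54]
98: fault, frames [47, 54, 98]
99: fault, evict 47, frames [54, 98, 99]
47: fault, evict 54, frames [98, 99, 47]
98: hit
99: hit
47: hit
42: fault, evict 98, frames [99, 47, 42]
99: hit
47: hit
42: hit
47: hit
42: hit
99: hit
98: fault, evict 47, frames [42, 99, 98]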